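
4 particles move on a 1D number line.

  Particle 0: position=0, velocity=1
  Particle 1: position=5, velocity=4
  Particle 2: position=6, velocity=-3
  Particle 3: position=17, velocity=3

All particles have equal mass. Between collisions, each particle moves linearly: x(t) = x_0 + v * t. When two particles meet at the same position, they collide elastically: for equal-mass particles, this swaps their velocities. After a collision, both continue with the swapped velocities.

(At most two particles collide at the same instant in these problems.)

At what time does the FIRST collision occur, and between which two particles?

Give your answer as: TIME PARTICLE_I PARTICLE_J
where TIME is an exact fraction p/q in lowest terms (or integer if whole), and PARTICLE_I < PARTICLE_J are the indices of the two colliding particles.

Pair (0,1): pos 0,5 vel 1,4 -> not approaching (rel speed -3 <= 0)
Pair (1,2): pos 5,6 vel 4,-3 -> gap=1, closing at 7/unit, collide at t=1/7
Pair (2,3): pos 6,17 vel -3,3 -> not approaching (rel speed -6 <= 0)
Earliest collision: t=1/7 between 1 and 2

Answer: 1/7 1 2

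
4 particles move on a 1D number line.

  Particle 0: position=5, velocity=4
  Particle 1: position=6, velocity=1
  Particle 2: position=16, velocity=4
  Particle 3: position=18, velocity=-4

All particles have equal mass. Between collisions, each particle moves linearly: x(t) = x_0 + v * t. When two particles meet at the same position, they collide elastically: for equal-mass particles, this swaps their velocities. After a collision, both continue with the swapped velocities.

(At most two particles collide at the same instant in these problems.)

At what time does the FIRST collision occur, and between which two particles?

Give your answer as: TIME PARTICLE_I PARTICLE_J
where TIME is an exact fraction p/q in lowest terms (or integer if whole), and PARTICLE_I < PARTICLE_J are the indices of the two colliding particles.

Pair (0,1): pos 5,6 vel 4,1 -> gap=1, closing at 3/unit, collide at t=1/3
Pair (1,2): pos 6,16 vel 1,4 -> not approaching (rel speed -3 <= 0)
Pair (2,3): pos 16,18 vel 4,-4 -> gap=2, closing at 8/unit, collide at t=1/4
Earliest collision: t=1/4 between 2 and 3

Answer: 1/4 2 3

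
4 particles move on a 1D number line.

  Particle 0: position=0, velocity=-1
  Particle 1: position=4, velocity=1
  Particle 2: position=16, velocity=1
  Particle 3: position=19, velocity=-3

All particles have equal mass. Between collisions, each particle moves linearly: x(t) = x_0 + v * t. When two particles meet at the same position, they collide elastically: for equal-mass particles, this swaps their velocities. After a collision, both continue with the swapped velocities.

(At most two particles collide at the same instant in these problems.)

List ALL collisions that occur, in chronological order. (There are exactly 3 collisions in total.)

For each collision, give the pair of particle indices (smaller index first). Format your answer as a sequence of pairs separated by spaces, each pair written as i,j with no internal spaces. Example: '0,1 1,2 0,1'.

Collision at t=3/4: particles 2 and 3 swap velocities; positions: p0=-3/4 p1=19/4 p2=67/4 p3=67/4; velocities now: v0=-1 v1=1 v2=-3 v3=1
Collision at t=15/4: particles 1 and 2 swap velocities; positions: p0=-15/4 p1=31/4 p2=31/4 p3=79/4; velocities now: v0=-1 v1=-3 v2=1 v3=1
Collision at t=19/2: particles 0 and 1 swap velocities; positions: p0=-19/2 p1=-19/2 p2=27/2 p3=51/2; velocities now: v0=-3 v1=-1 v2=1 v3=1

Answer: 2,3 1,2 0,1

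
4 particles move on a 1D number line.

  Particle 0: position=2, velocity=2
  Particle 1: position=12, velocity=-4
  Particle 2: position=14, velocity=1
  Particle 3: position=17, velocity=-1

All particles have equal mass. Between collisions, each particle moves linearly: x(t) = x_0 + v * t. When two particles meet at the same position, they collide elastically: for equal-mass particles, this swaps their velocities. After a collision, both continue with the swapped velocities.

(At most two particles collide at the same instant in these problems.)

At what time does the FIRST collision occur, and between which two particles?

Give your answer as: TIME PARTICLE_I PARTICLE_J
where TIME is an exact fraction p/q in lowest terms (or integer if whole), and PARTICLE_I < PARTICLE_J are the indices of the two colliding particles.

Answer: 3/2 2 3

Derivation:
Pair (0,1): pos 2,12 vel 2,-4 -> gap=10, closing at 6/unit, collide at t=5/3
Pair (1,2): pos 12,14 vel -4,1 -> not approaching (rel speed -5 <= 0)
Pair (2,3): pos 14,17 vel 1,-1 -> gap=3, closing at 2/unit, collide at t=3/2
Earliest collision: t=3/2 between 2 and 3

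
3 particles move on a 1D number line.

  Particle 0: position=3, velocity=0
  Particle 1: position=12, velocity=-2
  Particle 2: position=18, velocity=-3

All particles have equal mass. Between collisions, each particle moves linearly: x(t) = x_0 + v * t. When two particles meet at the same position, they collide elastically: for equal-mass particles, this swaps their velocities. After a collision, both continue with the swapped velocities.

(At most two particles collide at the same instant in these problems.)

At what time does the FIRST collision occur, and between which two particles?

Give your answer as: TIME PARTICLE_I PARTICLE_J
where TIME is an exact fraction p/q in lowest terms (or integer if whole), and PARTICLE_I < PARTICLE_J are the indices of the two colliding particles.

Answer: 9/2 0 1

Derivation:
Pair (0,1): pos 3,12 vel 0,-2 -> gap=9, closing at 2/unit, collide at t=9/2
Pair (1,2): pos 12,18 vel -2,-3 -> gap=6, closing at 1/unit, collide at t=6
Earliest collision: t=9/2 between 0 and 1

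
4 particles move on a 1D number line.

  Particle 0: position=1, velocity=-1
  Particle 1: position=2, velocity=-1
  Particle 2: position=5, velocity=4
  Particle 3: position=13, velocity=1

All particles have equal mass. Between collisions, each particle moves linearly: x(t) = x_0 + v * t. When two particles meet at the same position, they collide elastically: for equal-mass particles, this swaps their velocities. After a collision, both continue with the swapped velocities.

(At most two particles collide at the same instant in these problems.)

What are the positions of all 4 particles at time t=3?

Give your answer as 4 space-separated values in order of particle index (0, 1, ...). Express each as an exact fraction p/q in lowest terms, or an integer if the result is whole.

Answer: -2 -1 16 17

Derivation:
Collision at t=8/3: particles 2 and 3 swap velocities; positions: p0=-5/3 p1=-2/3 p2=47/3 p3=47/3; velocities now: v0=-1 v1=-1 v2=1 v3=4
Advance to t=3 (no further collisions before then); velocities: v0=-1 v1=-1 v2=1 v3=4; positions = -2 -1 16 17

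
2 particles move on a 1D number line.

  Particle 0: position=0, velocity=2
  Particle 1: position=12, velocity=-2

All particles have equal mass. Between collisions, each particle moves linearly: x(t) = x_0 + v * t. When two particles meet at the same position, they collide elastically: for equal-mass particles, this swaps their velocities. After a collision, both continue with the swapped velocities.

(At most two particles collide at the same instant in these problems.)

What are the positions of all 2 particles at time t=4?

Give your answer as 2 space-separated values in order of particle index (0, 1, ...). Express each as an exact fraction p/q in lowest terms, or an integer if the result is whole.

Collision at t=3: particles 0 and 1 swap velocities; positions: p0=6 p1=6; velocities now: v0=-2 v1=2
Advance to t=4 (no further collisions before then); velocities: v0=-2 v1=2; positions = 4 8

Answer: 4 8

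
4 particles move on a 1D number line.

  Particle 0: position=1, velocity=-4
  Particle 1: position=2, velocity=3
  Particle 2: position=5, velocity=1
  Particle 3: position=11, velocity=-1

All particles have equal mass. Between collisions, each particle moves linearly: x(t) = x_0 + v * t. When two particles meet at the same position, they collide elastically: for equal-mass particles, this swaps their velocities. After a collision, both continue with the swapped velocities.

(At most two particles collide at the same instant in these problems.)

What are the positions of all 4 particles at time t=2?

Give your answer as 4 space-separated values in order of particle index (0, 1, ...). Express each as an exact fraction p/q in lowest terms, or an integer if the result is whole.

Collision at t=3/2: particles 1 and 2 swap velocities; positions: p0=-5 p1=13/2 p2=13/2 p3=19/2; velocities now: v0=-4 v1=1 v2=3 v3=-1
Advance to t=2 (no further collisions before then); velocities: v0=-4 v1=1 v2=3 v3=-1; positions = -7 7 8 9

Answer: -7 7 8 9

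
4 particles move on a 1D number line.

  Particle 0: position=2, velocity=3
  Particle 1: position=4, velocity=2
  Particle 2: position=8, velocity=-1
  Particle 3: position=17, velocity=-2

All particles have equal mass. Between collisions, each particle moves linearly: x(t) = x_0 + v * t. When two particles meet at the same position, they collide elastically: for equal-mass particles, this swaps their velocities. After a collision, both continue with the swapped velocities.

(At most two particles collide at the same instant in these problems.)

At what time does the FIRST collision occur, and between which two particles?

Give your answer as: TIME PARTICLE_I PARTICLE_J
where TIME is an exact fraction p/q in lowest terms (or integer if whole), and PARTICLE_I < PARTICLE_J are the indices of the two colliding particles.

Pair (0,1): pos 2,4 vel 3,2 -> gap=2, closing at 1/unit, collide at t=2
Pair (1,2): pos 4,8 vel 2,-1 -> gap=4, closing at 3/unit, collide at t=4/3
Pair (2,3): pos 8,17 vel -1,-2 -> gap=9, closing at 1/unit, collide at t=9
Earliest collision: t=4/3 between 1 and 2

Answer: 4/3 1 2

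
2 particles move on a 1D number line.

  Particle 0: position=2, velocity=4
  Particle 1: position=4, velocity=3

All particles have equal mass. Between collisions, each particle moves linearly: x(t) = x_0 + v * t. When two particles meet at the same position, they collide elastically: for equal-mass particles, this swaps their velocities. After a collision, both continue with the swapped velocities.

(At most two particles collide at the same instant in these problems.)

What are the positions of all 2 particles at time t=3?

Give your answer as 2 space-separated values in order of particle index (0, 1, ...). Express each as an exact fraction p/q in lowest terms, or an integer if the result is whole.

Answer: 13 14

Derivation:
Collision at t=2: particles 0 and 1 swap velocities; positions: p0=10 p1=10; velocities now: v0=3 v1=4
Advance to t=3 (no further collisions before then); velocities: v0=3 v1=4; positions = 13 14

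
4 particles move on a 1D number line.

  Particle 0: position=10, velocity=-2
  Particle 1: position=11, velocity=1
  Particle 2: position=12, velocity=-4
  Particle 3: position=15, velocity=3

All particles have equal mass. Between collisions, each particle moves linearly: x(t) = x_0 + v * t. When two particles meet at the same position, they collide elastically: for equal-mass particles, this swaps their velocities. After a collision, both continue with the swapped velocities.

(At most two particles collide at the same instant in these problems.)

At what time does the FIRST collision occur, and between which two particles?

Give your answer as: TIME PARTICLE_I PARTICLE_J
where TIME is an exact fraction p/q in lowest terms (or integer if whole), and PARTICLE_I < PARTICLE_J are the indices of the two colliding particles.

Pair (0,1): pos 10,11 vel -2,1 -> not approaching (rel speed -3 <= 0)
Pair (1,2): pos 11,12 vel 1,-4 -> gap=1, closing at 5/unit, collide at t=1/5
Pair (2,3): pos 12,15 vel -4,3 -> not approaching (rel speed -7 <= 0)
Earliest collision: t=1/5 between 1 and 2

Answer: 1/5 1 2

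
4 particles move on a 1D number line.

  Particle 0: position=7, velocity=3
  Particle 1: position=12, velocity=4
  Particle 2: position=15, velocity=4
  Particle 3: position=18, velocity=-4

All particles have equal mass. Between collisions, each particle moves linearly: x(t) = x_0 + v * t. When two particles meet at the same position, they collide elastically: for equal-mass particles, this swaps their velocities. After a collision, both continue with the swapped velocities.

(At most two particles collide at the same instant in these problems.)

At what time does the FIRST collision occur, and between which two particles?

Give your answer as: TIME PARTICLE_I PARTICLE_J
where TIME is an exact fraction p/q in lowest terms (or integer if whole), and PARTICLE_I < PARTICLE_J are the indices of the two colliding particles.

Pair (0,1): pos 7,12 vel 3,4 -> not approaching (rel speed -1 <= 0)
Pair (1,2): pos 12,15 vel 4,4 -> not approaching (rel speed 0 <= 0)
Pair (2,3): pos 15,18 vel 4,-4 -> gap=3, closing at 8/unit, collide at t=3/8
Earliest collision: t=3/8 between 2 and 3

Answer: 3/8 2 3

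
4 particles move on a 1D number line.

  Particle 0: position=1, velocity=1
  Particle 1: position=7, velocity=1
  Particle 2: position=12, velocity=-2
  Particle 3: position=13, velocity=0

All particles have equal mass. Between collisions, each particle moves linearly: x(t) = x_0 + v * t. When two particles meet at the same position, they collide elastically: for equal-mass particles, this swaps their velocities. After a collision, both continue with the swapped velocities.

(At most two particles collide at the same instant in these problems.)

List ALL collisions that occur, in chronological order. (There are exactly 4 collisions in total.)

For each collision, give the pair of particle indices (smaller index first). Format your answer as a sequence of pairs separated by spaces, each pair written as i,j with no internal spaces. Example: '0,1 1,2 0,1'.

Collision at t=5/3: particles 1 and 2 swap velocities; positions: p0=8/3 p1=26/3 p2=26/3 p3=13; velocities now: v0=1 v1=-2 v2=1 v3=0
Collision at t=11/3: particles 0 and 1 swap velocities; positions: p0=14/3 p1=14/3 p2=32/3 p3=13; velocities now: v0=-2 v1=1 v2=1 v3=0
Collision at t=6: particles 2 and 3 swap velocities; positions: p0=0 p1=7 p2=13 p3=13; velocities now: v0=-2 v1=1 v2=0 v3=1
Collision at t=12: particles 1 and 2 swap velocities; positions: p0=-12 p1=13 p2=13 p3=19; velocities now: v0=-2 v1=0 v2=1 v3=1

Answer: 1,2 0,1 2,3 1,2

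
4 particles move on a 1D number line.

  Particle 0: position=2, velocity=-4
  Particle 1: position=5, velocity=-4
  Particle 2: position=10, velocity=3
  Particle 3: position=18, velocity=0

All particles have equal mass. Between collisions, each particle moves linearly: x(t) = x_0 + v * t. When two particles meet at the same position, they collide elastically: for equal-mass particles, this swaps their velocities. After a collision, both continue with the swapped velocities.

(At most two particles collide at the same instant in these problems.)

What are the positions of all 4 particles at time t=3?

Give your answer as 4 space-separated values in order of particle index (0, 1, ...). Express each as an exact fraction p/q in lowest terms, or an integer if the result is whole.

Collision at t=8/3: particles 2 and 3 swap velocities; positions: p0=-26/3 p1=-17/3 p2=18 p3=18; velocities now: v0=-4 v1=-4 v2=0 v3=3
Advance to t=3 (no further collisions before then); velocities: v0=-4 v1=-4 v2=0 v3=3; positions = -10 -7 18 19

Answer: -10 -7 18 19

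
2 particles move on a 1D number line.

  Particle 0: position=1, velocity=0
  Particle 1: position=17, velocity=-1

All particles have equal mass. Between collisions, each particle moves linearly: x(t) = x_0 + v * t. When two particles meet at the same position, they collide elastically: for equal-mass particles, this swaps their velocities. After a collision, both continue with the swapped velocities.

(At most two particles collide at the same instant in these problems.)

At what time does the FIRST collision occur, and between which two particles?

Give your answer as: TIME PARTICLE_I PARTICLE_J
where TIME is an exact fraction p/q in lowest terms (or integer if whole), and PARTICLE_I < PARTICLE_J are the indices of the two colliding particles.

Pair (0,1): pos 1,17 vel 0,-1 -> gap=16, closing at 1/unit, collide at t=16
Earliest collision: t=16 between 0 and 1

Answer: 16 0 1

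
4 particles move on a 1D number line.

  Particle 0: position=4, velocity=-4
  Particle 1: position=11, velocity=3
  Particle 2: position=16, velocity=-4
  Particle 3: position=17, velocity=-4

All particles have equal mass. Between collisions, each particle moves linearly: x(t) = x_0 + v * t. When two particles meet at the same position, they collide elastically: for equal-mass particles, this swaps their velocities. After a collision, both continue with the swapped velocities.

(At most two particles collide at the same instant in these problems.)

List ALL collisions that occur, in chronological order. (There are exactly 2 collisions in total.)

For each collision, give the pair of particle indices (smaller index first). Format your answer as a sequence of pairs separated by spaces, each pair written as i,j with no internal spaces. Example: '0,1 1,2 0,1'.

Answer: 1,2 2,3

Derivation:
Collision at t=5/7: particles 1 and 2 swap velocities; positions: p0=8/7 p1=92/7 p2=92/7 p3=99/7; velocities now: v0=-4 v1=-4 v2=3 v3=-4
Collision at t=6/7: particles 2 and 3 swap velocities; positions: p0=4/7 p1=88/7 p2=95/7 p3=95/7; velocities now: v0=-4 v1=-4 v2=-4 v3=3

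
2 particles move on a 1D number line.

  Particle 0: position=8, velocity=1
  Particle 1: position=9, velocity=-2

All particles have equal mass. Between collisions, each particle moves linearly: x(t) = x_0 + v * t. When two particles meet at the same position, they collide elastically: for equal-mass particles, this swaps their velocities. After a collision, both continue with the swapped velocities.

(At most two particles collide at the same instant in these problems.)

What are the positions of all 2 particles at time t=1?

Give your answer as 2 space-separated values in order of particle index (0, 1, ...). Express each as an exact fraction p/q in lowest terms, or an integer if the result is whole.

Answer: 7 9

Derivation:
Collision at t=1/3: particles 0 and 1 swap velocities; positions: p0=25/3 p1=25/3; velocities now: v0=-2 v1=1
Advance to t=1 (no further collisions before then); velocities: v0=-2 v1=1; positions = 7 9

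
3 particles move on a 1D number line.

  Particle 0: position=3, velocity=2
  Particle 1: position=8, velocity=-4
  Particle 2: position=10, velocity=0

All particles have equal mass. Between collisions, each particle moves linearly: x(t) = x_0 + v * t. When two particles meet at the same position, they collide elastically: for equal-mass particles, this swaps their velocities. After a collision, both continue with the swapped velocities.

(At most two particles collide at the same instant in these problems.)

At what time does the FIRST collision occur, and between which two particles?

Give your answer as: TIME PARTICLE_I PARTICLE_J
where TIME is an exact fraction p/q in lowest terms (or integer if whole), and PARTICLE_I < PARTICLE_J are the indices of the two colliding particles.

Pair (0,1): pos 3,8 vel 2,-4 -> gap=5, closing at 6/unit, collide at t=5/6
Pair (1,2): pos 8,10 vel -4,0 -> not approaching (rel speed -4 <= 0)
Earliest collision: t=5/6 between 0 and 1

Answer: 5/6 0 1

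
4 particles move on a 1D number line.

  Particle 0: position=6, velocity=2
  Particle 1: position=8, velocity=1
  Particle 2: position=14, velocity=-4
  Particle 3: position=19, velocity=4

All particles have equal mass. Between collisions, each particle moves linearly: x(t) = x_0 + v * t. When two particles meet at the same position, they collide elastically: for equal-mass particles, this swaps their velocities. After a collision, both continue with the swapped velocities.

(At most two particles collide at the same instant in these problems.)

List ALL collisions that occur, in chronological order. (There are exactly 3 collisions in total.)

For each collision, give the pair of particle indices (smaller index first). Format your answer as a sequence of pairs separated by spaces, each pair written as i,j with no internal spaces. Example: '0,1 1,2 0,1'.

Collision at t=6/5: particles 1 and 2 swap velocities; positions: p0=42/5 p1=46/5 p2=46/5 p3=119/5; velocities now: v0=2 v1=-4 v2=1 v3=4
Collision at t=4/3: particles 0 and 1 swap velocities; positions: p0=26/3 p1=26/3 p2=28/3 p3=73/3; velocities now: v0=-4 v1=2 v2=1 v3=4
Collision at t=2: particles 1 and 2 swap velocities; positions: p0=6 p1=10 p2=10 p3=27; velocities now: v0=-4 v1=1 v2=2 v3=4

Answer: 1,2 0,1 1,2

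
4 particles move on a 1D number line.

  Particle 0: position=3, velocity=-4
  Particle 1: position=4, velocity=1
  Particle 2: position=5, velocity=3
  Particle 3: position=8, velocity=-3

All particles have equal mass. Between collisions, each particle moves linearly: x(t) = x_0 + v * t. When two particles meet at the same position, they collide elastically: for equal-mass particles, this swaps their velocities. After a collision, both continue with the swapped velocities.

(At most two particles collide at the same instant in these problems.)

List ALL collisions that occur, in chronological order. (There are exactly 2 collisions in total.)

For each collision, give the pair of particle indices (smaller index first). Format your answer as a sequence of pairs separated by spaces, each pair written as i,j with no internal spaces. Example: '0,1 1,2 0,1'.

Collision at t=1/2: particles 2 and 3 swap velocities; positions: p0=1 p1=9/2 p2=13/2 p3=13/2; velocities now: v0=-4 v1=1 v2=-3 v3=3
Collision at t=1: particles 1 and 2 swap velocities; positions: p0=-1 p1=5 p2=5 p3=8; velocities now: v0=-4 v1=-3 v2=1 v3=3

Answer: 2,3 1,2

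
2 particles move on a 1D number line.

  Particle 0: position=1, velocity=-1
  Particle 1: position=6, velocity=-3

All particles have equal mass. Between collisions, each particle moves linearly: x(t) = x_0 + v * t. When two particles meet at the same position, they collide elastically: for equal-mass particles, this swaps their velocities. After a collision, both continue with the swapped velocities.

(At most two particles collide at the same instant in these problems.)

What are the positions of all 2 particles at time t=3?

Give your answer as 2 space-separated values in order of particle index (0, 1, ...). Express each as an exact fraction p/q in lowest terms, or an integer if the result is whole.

Collision at t=5/2: particles 0 and 1 swap velocities; positions: p0=-3/2 p1=-3/2; velocities now: v0=-3 v1=-1
Advance to t=3 (no further collisions before then); velocities: v0=-3 v1=-1; positions = -3 -2

Answer: -3 -2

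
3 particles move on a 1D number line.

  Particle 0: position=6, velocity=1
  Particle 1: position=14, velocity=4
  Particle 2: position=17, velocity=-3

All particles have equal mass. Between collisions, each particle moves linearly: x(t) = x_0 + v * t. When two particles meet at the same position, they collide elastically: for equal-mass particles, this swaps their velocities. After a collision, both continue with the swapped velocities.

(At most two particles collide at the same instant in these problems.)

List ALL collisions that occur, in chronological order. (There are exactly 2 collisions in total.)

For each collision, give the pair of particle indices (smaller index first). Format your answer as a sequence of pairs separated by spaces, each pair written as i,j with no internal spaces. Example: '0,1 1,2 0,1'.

Collision at t=3/7: particles 1 and 2 swap velocities; positions: p0=45/7 p1=110/7 p2=110/7; velocities now: v0=1 v1=-3 v2=4
Collision at t=11/4: particles 0 and 1 swap velocities; positions: p0=35/4 p1=35/4 p2=25; velocities now: v0=-3 v1=1 v2=4

Answer: 1,2 0,1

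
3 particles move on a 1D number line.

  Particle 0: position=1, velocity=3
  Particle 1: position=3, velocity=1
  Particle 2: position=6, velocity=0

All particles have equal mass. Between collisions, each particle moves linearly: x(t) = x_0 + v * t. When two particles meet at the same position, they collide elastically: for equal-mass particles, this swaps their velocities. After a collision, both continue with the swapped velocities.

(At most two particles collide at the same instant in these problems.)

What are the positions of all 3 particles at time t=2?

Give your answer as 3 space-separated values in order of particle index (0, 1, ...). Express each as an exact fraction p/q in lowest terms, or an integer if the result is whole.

Answer: 5 6 7

Derivation:
Collision at t=1: particles 0 and 1 swap velocities; positions: p0=4 p1=4 p2=6; velocities now: v0=1 v1=3 v2=0
Collision at t=5/3: particles 1 and 2 swap velocities; positions: p0=14/3 p1=6 p2=6; velocities now: v0=1 v1=0 v2=3
Advance to t=2 (no further collisions before then); velocities: v0=1 v1=0 v2=3; positions = 5 6 7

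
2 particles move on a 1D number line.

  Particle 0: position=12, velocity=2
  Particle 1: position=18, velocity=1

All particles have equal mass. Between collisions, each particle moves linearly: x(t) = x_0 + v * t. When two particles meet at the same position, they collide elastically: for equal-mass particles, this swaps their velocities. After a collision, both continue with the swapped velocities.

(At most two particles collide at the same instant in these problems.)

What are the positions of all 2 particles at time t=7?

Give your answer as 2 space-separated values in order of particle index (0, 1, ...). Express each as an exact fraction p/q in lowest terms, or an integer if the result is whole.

Collision at t=6: particles 0 and 1 swap velocities; positions: p0=24 p1=24; velocities now: v0=1 v1=2
Advance to t=7 (no further collisions before then); velocities: v0=1 v1=2; positions = 25 26

Answer: 25 26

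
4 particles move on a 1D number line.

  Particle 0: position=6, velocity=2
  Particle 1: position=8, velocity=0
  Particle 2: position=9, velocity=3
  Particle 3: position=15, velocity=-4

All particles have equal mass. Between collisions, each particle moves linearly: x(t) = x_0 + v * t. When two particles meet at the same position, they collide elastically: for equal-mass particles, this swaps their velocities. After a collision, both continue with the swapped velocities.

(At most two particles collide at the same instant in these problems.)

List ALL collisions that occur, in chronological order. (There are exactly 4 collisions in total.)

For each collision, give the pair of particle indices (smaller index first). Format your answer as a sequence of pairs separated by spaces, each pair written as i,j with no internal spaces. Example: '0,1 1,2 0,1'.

Collision at t=6/7: particles 2 and 3 swap velocities; positions: p0=54/7 p1=8 p2=81/7 p3=81/7; velocities now: v0=2 v1=0 v2=-4 v3=3
Collision at t=1: particles 0 and 1 swap velocities; positions: p0=8 p1=8 p2=11 p3=12; velocities now: v0=0 v1=2 v2=-4 v3=3
Collision at t=3/2: particles 1 and 2 swap velocities; positions: p0=8 p1=9 p2=9 p3=27/2; velocities now: v0=0 v1=-4 v2=2 v3=3
Collision at t=7/4: particles 0 and 1 swap velocities; positions: p0=8 p1=8 p2=19/2 p3=57/4; velocities now: v0=-4 v1=0 v2=2 v3=3

Answer: 2,3 0,1 1,2 0,1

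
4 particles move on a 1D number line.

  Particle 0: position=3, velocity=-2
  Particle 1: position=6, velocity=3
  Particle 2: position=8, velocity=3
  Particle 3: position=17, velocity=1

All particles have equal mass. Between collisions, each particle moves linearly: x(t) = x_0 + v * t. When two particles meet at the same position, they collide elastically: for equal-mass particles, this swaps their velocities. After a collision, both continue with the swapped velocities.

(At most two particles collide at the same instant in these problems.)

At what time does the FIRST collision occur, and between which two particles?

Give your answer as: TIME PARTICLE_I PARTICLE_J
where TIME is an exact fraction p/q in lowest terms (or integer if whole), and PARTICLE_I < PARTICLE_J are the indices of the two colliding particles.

Pair (0,1): pos 3,6 vel -2,3 -> not approaching (rel speed -5 <= 0)
Pair (1,2): pos 6,8 vel 3,3 -> not approaching (rel speed 0 <= 0)
Pair (2,3): pos 8,17 vel 3,1 -> gap=9, closing at 2/unit, collide at t=9/2
Earliest collision: t=9/2 between 2 and 3

Answer: 9/2 2 3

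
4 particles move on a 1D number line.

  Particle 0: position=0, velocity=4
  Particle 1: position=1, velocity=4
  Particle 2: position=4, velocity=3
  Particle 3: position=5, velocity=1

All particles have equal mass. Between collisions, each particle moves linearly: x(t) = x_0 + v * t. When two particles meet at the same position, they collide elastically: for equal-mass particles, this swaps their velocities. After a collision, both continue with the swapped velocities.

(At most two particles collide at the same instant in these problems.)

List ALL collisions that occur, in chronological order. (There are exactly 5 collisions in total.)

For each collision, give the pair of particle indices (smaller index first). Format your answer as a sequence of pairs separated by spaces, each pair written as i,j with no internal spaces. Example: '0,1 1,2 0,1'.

Collision at t=1/2: particles 2 and 3 swap velocities; positions: p0=2 p1=3 p2=11/2 p3=11/2; velocities now: v0=4 v1=4 v2=1 v3=3
Collision at t=4/3: particles 1 and 2 swap velocities; positions: p0=16/3 p1=19/3 p2=19/3 p3=8; velocities now: v0=4 v1=1 v2=4 v3=3
Collision at t=5/3: particles 0 and 1 swap velocities; positions: p0=20/3 p1=20/3 p2=23/3 p3=9; velocities now: v0=1 v1=4 v2=4 v3=3
Collision at t=3: particles 2 and 3 swap velocities; positions: p0=8 p1=12 p2=13 p3=13; velocities now: v0=1 v1=4 v2=3 v3=4
Collision at t=4: particles 1 and 2 swap velocities; positions: p0=9 p1=16 p2=16 p3=17; velocities now: v0=1 v1=3 v2=4 v3=4

Answer: 2,3 1,2 0,1 2,3 1,2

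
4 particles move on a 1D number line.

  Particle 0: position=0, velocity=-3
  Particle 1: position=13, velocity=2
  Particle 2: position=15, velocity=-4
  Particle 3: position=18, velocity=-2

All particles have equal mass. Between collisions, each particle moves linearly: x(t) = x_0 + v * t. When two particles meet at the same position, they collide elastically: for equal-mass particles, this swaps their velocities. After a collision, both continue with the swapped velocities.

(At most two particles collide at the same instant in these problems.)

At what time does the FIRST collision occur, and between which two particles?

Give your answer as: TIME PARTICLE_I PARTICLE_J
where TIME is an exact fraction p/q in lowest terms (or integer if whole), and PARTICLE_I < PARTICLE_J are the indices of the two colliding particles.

Answer: 1/3 1 2

Derivation:
Pair (0,1): pos 0,13 vel -3,2 -> not approaching (rel speed -5 <= 0)
Pair (1,2): pos 13,15 vel 2,-4 -> gap=2, closing at 6/unit, collide at t=1/3
Pair (2,3): pos 15,18 vel -4,-2 -> not approaching (rel speed -2 <= 0)
Earliest collision: t=1/3 between 1 and 2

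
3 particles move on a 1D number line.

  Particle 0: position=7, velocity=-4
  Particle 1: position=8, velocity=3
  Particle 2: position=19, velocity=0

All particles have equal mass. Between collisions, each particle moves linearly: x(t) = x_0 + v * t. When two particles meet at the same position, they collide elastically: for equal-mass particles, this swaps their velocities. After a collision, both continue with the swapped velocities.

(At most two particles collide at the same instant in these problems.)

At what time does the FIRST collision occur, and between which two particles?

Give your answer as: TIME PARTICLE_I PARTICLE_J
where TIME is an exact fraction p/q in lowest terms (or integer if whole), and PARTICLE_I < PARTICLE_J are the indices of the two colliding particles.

Answer: 11/3 1 2

Derivation:
Pair (0,1): pos 7,8 vel -4,3 -> not approaching (rel speed -7 <= 0)
Pair (1,2): pos 8,19 vel 3,0 -> gap=11, closing at 3/unit, collide at t=11/3
Earliest collision: t=11/3 between 1 and 2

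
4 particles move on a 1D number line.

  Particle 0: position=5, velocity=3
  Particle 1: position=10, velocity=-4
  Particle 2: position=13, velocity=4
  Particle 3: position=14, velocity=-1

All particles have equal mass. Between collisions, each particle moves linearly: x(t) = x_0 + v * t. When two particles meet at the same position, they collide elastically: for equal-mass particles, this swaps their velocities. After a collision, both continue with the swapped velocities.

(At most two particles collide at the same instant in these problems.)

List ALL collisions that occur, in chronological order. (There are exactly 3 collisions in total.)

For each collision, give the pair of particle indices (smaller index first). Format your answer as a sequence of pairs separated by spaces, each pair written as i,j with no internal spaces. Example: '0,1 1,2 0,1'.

Collision at t=1/5: particles 2 and 3 swap velocities; positions: p0=28/5 p1=46/5 p2=69/5 p3=69/5; velocities now: v0=3 v1=-4 v2=-1 v3=4
Collision at t=5/7: particles 0 and 1 swap velocities; positions: p0=50/7 p1=50/7 p2=93/7 p3=111/7; velocities now: v0=-4 v1=3 v2=-1 v3=4
Collision at t=9/4: particles 1 and 2 swap velocities; positions: p0=1 p1=47/4 p2=47/4 p3=22; velocities now: v0=-4 v1=-1 v2=3 v3=4

Answer: 2,3 0,1 1,2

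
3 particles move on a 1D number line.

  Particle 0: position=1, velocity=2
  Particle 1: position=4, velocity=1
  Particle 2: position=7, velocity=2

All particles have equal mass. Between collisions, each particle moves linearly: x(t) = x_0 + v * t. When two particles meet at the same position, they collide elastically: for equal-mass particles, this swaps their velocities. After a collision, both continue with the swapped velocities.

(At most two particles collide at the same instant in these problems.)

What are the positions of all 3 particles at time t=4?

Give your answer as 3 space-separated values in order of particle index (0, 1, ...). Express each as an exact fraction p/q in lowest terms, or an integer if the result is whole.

Answer: 8 9 15

Derivation:
Collision at t=3: particles 0 and 1 swap velocities; positions: p0=7 p1=7 p2=13; velocities now: v0=1 v1=2 v2=2
Advance to t=4 (no further collisions before then); velocities: v0=1 v1=2 v2=2; positions = 8 9 15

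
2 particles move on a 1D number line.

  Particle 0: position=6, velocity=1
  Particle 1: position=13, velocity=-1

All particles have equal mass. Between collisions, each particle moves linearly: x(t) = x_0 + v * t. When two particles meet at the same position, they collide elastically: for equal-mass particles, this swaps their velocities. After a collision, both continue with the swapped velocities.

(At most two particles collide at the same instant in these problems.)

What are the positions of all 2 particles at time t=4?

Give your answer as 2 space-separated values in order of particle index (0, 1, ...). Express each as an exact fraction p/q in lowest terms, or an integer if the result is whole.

Collision at t=7/2: particles 0 and 1 swap velocities; positions: p0=19/2 p1=19/2; velocities now: v0=-1 v1=1
Advance to t=4 (no further collisions before then); velocities: v0=-1 v1=1; positions = 9 10

Answer: 9 10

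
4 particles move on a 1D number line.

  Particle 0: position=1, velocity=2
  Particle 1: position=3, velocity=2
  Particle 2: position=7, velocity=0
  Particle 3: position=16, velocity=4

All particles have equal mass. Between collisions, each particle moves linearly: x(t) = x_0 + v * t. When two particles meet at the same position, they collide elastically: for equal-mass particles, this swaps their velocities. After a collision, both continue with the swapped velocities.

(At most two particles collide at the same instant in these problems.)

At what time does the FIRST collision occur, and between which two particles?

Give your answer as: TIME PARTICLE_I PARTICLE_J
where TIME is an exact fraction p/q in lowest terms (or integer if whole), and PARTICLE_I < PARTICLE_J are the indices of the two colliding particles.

Pair (0,1): pos 1,3 vel 2,2 -> not approaching (rel speed 0 <= 0)
Pair (1,2): pos 3,7 vel 2,0 -> gap=4, closing at 2/unit, collide at t=2
Pair (2,3): pos 7,16 vel 0,4 -> not approaching (rel speed -4 <= 0)
Earliest collision: t=2 between 1 and 2

Answer: 2 1 2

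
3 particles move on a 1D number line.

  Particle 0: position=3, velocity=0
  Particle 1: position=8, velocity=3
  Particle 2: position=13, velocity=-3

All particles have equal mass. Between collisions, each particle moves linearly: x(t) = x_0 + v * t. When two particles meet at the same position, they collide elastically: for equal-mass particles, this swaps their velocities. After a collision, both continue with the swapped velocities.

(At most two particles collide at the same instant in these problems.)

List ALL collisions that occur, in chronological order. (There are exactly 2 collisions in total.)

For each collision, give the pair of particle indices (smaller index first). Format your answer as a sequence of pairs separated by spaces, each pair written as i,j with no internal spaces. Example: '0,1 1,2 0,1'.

Answer: 1,2 0,1

Derivation:
Collision at t=5/6: particles 1 and 2 swap velocities; positions: p0=3 p1=21/2 p2=21/2; velocities now: v0=0 v1=-3 v2=3
Collision at t=10/3: particles 0 and 1 swap velocities; positions: p0=3 p1=3 p2=18; velocities now: v0=-3 v1=0 v2=3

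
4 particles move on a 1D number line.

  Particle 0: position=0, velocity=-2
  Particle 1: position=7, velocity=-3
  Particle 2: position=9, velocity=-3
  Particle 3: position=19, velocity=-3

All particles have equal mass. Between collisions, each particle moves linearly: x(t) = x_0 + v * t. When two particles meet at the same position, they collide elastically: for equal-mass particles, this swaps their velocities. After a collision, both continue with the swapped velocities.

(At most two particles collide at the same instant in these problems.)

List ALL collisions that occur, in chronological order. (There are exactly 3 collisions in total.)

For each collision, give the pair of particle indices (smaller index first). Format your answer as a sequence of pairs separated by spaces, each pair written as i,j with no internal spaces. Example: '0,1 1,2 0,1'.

Answer: 0,1 1,2 2,3

Derivation:
Collision at t=7: particles 0 and 1 swap velocities; positions: p0=-14 p1=-14 p2=-12 p3=-2; velocities now: v0=-3 v1=-2 v2=-3 v3=-3
Collision at t=9: particles 1 and 2 swap velocities; positions: p0=-20 p1=-18 p2=-18 p3=-8; velocities now: v0=-3 v1=-3 v2=-2 v3=-3
Collision at t=19: particles 2 and 3 swap velocities; positions: p0=-50 p1=-48 p2=-38 p3=-38; velocities now: v0=-3 v1=-3 v2=-3 v3=-2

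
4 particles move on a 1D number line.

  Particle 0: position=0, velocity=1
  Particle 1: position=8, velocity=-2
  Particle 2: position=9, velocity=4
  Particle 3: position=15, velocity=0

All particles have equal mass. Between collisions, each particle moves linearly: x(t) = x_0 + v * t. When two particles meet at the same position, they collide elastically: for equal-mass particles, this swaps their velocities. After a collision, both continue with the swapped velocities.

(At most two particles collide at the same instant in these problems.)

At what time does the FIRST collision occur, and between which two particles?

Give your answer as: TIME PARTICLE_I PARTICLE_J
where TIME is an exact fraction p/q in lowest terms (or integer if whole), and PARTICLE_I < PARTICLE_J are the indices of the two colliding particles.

Pair (0,1): pos 0,8 vel 1,-2 -> gap=8, closing at 3/unit, collide at t=8/3
Pair (1,2): pos 8,9 vel -2,4 -> not approaching (rel speed -6 <= 0)
Pair (2,3): pos 9,15 vel 4,0 -> gap=6, closing at 4/unit, collide at t=3/2
Earliest collision: t=3/2 between 2 and 3

Answer: 3/2 2 3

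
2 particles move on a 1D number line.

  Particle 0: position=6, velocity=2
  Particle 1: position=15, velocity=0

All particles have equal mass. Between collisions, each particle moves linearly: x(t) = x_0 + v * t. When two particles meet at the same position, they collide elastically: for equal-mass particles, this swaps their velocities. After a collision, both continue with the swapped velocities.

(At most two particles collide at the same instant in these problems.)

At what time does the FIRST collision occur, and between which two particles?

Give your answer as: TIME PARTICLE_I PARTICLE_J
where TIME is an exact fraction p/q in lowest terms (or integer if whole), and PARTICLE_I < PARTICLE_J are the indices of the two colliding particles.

Answer: 9/2 0 1

Derivation:
Pair (0,1): pos 6,15 vel 2,0 -> gap=9, closing at 2/unit, collide at t=9/2
Earliest collision: t=9/2 between 0 and 1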